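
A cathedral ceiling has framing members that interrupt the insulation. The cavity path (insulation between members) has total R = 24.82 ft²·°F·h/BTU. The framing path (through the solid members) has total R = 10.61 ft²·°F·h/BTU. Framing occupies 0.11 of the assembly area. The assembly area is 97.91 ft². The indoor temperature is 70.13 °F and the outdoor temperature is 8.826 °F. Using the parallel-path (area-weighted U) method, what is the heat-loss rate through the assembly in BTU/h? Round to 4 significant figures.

277.5 BTU/h

U_eff = 0.89/24.82 + 0.11/10.61 = 0.035858 + 0.010368 = 0.046226
R_eff = 1/U_eff = 21.633 ft²·°F·h/BTU
Q = 97.91 × (70.13 − 8.826) / 21.633 = 277.46 BTU/h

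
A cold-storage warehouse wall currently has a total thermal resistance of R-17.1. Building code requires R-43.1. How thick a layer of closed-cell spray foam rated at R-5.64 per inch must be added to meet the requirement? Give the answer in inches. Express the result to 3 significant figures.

4.61 in

ΔR = 43.1 − 17.1 = 26 ft²·°F·h/BTU
L = ΔR / (R/in) = 26/5.64 = 4.61 in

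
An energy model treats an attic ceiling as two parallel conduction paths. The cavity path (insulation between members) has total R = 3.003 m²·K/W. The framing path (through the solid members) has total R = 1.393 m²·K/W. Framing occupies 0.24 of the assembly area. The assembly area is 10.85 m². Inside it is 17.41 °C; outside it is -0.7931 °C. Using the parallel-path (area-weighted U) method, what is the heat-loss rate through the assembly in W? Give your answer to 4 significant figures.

84.01 W

U_eff = 0.76/3.003 + 0.24/1.393 = 0.25308 + 0.17229 = 0.42537
R_eff = 1/U_eff = 2.3509 m²·K/W
Q = 10.85 × (17.41 − (-0.7931)) / 2.3509 = 84.012 W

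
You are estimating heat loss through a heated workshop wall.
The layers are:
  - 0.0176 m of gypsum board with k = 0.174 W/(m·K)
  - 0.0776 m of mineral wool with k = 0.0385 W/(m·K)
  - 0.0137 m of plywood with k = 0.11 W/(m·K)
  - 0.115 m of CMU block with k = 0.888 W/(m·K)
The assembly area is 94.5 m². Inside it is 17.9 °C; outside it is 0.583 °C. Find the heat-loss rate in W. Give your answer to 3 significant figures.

690 W

0.0176/0.174 = 0.1011
0.0776/0.0385 = 2.016
0.0137/0.11 = 0.1245
0.115/0.888 = 0.1295
R_total = 0.1011 + 2.016 + 0.1245 + 0.1295 = 2.371 m²·K/W
Q = A·ΔT/R = 94.5 × (17.9 − 0.583) / 2.371 = 690.3 W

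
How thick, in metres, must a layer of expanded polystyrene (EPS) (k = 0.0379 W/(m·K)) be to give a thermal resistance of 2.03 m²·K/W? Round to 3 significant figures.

0.0769 m

L = R·k = 2.03 × 0.0379 = 0.07694 m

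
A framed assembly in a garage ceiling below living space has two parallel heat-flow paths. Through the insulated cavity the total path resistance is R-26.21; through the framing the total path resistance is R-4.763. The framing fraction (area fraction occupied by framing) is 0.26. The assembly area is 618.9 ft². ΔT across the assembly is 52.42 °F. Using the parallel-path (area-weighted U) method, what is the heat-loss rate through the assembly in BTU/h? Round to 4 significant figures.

U_eff = 0.74/26.21 + 0.26/4.763 = 0.028233 + 0.054587 = 0.082821
R_eff = 1/U_eff = 12.074 ft²·°F·h/BTU
Q = 618.9 × 52.42 / 12.074 = 2686.9 BTU/h

2687 BTU/h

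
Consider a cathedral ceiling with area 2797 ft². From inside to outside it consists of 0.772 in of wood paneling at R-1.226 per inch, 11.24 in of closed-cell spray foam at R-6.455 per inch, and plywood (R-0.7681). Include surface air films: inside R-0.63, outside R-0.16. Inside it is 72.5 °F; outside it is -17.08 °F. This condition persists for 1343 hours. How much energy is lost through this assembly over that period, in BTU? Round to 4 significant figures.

0.772 × 1.226 = 0.94647
11.24 × 6.455 = 72.554
R_total = 0.63 + 0.94647 + 72.554 + 0.7681 + 0.16 = 75.059 ft²·°F·h/BTU
Q = 2797 × (72.5 − (-17.08)) / 75.059 = 3338.1 BTU/h
E = 3338.1 × 1343 = 4483100 BTU

4483000 BTU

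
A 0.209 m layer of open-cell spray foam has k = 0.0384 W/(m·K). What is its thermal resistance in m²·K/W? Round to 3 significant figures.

5.44 m²·K/W

R = L/k = 0.209/0.0384 = 5.443 m²·K/W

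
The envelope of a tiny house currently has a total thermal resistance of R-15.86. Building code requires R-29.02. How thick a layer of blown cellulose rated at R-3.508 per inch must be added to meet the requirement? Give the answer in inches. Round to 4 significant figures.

3.751 in

ΔR = 29.02 − 15.86 = 13.16 ft²·°F·h/BTU
L = ΔR / (R/in) = 13.16/3.508 = 3.7514 in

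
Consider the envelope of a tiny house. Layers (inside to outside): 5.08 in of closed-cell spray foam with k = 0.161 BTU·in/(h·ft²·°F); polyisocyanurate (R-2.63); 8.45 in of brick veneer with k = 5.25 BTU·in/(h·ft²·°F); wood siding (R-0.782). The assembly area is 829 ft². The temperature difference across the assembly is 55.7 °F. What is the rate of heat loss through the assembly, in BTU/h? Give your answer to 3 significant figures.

5.08/0.161 = 31.55
8.45/5.25 = 1.61
R_total = 31.55 + 2.63 + 1.61 + 0.782 = 36.57 ft²·°F·h/BTU
Q = A·ΔT/R = 829 × 55.7 / 36.57 = 1263 BTU/h

1260 BTU/h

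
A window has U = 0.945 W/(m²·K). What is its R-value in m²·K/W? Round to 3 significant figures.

1.06 m²·K/W

R = 1/U = 1/0.945 = 1.058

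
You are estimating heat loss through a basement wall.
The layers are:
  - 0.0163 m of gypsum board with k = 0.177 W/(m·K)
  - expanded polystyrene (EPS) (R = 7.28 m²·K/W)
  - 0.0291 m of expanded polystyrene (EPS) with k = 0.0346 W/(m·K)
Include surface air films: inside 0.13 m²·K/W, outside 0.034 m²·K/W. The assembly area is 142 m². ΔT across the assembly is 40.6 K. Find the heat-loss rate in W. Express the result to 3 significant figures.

0.0163/0.177 = 0.09209
0.0291/0.0346 = 0.841
R_total = 0.13 + 0.09209 + 7.28 + 0.841 + 0.034 = 8.377 m²·K/W
Q = A·ΔT/R = 142 × 40.6 / 8.377 = 688.2 W

688 W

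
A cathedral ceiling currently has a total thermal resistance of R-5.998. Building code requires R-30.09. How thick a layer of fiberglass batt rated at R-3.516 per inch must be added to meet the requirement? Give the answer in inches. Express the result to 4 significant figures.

ΔR = 30.09 − 5.998 = 24.092 ft²·°F·h/BTU
L = ΔR / (R/in) = 24.092/3.516 = 6.8521 in

6.852 in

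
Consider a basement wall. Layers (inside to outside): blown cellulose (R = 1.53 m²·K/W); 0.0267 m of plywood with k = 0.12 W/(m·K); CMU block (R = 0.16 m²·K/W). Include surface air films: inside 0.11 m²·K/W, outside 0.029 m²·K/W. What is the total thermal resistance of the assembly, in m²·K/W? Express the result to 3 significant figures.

2.05 m²·K/W

0.0267/0.12 = 0.2225
R_total = 0.11 + 1.53 + 0.2225 + 0.16 + 0.029 = 2.051 m²·K/W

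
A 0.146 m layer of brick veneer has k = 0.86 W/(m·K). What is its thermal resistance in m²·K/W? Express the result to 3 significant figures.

0.170 m²·K/W

R = L/k = 0.146/0.86 = 0.1698 m²·K/W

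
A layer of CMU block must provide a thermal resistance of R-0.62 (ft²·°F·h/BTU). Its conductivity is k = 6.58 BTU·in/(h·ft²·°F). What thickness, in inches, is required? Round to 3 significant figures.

4.08 in

L = R × k = 0.62 × 6.58 = 4.08 in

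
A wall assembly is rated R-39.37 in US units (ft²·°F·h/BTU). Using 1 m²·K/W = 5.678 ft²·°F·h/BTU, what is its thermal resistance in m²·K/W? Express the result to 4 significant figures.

R_SI = 39.37/5.678 = 6.9338

6.934 m²·K/W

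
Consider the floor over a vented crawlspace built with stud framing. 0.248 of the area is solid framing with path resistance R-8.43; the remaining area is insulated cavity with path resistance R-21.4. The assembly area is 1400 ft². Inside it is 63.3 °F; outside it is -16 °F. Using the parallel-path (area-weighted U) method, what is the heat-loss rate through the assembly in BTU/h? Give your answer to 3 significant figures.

U_eff = 0.752/21.4 + 0.248/8.43 = 0.03514 + 0.02942 = 0.06456
R_eff = 1/U_eff = 15.49 ft²·°F·h/BTU
Q = 1400 × (63.3 − (-16)) / 15.49 = 7167 BTU/h

7170 BTU/h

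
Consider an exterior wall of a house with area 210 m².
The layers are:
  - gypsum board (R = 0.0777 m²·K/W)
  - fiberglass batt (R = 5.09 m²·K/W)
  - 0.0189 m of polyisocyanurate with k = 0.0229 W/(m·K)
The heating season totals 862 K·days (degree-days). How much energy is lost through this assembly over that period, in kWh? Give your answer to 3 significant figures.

725 kWh

0.0189/0.0229 = 0.8253
R_total = 0.0777 + 5.09 + 0.8253 = 5.993 m²·K/W
E = A × HDD × 24 / R / 1000 = 210 × 862 × 24 / 5.993 / 1000 = 724.9 kWh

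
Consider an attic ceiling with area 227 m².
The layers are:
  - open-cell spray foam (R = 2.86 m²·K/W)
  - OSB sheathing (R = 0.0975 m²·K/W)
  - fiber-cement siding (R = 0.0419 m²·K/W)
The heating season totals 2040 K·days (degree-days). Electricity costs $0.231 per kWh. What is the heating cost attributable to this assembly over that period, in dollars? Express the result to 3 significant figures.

856 dollars

R_total = 2.86 + 0.0975 + 0.0419 = 2.999 m²·K/W
E = A × HDD × 24 / R / 1000 = 227 × 2040 × 24 / 2.999 / 1000 = 3705 kWh
Cost = 3705 × 0.231 = $855.9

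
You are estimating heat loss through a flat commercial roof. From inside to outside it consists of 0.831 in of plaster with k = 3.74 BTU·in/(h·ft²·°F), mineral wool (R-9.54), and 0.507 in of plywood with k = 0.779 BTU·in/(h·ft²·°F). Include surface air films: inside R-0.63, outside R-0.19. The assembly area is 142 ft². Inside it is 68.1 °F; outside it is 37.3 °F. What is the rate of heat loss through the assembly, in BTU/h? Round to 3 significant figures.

0.831/3.74 = 0.2222
0.507/0.779 = 0.6508
R_total = 0.63 + 0.2222 + 9.54 + 0.6508 + 0.19 = 11.23 ft²·°F·h/BTU
Q = A·ΔT/R = 142 × (68.1 − 37.3) / 11.23 = 389.4 BTU/h

389 BTU/h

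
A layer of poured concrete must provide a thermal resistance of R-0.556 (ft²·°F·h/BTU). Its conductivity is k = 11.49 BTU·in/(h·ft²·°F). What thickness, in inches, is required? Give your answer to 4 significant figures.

L = R × k = 0.556 × 11.49 = 6.3884 in

6.388 in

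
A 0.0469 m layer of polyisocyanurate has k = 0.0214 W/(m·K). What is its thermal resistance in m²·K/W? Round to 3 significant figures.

2.19 m²·K/W

R = L/k = 0.0469/0.0214 = 2.192 m²·K/W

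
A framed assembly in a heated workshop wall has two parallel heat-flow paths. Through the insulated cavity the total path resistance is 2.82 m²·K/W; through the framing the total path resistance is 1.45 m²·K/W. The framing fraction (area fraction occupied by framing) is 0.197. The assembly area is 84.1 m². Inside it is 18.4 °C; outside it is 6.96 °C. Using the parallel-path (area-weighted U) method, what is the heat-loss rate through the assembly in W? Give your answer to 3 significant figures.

U_eff = 0.803/2.82 + 0.197/1.45 = 0.2848 + 0.1359 = 0.4206
R_eff = 1/U_eff = 2.377 m²·K/W
Q = 84.1 × (18.4 − 6.96) / 2.377 = 404.7 W

405 W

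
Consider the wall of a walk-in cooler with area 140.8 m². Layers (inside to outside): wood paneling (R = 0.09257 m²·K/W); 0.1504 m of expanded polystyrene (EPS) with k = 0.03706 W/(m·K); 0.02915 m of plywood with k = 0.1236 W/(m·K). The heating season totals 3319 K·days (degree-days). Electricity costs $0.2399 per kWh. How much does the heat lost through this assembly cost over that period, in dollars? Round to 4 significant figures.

0.1504/0.03706 = 4.0583
0.02915/0.1236 = 0.23584
R_total = 0.09257 + 4.0583 + 0.23584 = 4.3867 m²·K/W
E = A × HDD × 24 / R / 1000 = 140.8 × 3319 × 24 / 4.3867 / 1000 = 2556.7 kWh
Cost = 2556.7 × 0.2399 = $613.36

613.4 dollars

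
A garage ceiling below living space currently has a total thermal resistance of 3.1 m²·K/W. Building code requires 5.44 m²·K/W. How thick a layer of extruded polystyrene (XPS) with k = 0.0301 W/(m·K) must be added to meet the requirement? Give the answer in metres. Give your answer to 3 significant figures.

ΔR = 5.44 − 3.1 = 2.34 m²·K/W
L = ΔR × k = 2.34 × 0.0301 = 0.07043 m

0.0704 m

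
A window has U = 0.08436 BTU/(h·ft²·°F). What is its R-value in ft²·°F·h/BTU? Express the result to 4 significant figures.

11.85 ft²·°F·h/BTU

R = 1/U = 1/0.08436 = 11.854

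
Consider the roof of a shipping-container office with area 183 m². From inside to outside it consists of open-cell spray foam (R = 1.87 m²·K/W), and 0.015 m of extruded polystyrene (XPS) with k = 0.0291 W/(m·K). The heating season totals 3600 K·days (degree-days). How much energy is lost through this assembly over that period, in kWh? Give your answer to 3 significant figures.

6630 kWh

0.015/0.0291 = 0.5155
R_total = 1.87 + 0.5155 = 2.385 m²·K/W
E = A × HDD × 24 / R / 1000 = 183 × 3600 × 24 / 2.385 / 1000 = 6628 kWh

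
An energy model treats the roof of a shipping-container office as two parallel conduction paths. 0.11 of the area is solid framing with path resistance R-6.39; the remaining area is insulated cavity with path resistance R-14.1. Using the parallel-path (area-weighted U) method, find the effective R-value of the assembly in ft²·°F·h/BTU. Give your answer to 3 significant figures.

U_eff = 0.89/14.1 + 0.11/6.39 = 0.06312 + 0.01721 = 0.08033
R_eff = 1/U_eff = 12.45 ft²·°F·h/BTU

12.4 ft²·°F·h/BTU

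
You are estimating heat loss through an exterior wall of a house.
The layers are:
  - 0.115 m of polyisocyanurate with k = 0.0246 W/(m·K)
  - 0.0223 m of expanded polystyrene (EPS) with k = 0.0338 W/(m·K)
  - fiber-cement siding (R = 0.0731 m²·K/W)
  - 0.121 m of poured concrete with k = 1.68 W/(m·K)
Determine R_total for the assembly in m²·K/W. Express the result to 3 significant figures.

0.115/0.0246 = 4.675
0.0223/0.0338 = 0.6598
0.121/1.68 = 0.07202
R_total = 4.675 + 0.6598 + 0.0731 + 0.07202 = 5.48 m²·K/W

5.48 m²·K/W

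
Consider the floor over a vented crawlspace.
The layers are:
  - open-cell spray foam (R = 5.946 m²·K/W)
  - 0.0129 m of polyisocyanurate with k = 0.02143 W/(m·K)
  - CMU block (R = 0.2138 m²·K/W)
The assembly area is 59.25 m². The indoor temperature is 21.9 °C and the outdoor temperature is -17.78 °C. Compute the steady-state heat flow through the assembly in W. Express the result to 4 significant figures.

0.0129/0.02143 = 0.60196
R_total = 5.946 + 0.60196 + 0.2138 = 6.7618 m²·K/W
Q = A·ΔT/R = 59.25 × (21.9 − (-17.78)) / 6.7618 = 347.7 W

347.7 W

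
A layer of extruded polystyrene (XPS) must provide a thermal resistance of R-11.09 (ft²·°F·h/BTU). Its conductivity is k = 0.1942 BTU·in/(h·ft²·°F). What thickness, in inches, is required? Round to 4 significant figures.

L = R × k = 11.09 × 0.1942 = 2.1537 in

2.154 in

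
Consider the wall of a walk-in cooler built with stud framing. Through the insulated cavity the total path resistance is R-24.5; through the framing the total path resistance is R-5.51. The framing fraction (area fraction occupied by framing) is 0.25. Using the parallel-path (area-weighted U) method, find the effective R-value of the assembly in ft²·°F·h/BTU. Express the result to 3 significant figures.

U_eff = 0.75/24.5 + 0.25/5.51 = 0.03061 + 0.04537 = 0.07598
R_eff = 1/U_eff = 13.16 ft²·°F·h/BTU

13.2 ft²·°F·h/BTU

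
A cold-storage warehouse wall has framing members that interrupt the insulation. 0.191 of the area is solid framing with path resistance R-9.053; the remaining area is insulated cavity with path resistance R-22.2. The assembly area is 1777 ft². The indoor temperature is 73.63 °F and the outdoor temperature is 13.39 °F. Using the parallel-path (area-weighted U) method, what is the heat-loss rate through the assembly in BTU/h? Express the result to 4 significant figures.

U_eff = 0.809/22.2 + 0.191/9.053 = 0.036441 + 0.021098 = 0.057539
R_eff = 1/U_eff = 17.379 ft²·°F·h/BTU
Q = 1777 × (73.63 − 13.39) / 17.379 = 6159.4 BTU/h

6159 BTU/h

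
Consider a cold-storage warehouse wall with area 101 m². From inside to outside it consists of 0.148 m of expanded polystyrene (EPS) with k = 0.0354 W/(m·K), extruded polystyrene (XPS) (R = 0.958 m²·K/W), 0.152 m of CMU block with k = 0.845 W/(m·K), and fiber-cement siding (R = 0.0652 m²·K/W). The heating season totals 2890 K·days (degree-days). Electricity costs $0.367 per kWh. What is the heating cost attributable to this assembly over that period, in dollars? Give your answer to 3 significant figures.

0.148/0.0354 = 4.181
0.152/0.845 = 0.1799
R_total = 4.181 + 0.958 + 0.1799 + 0.0652 = 5.384 m²·K/W
E = A × HDD × 24 / R / 1000 = 101 × 2890 × 24 / 5.384 / 1000 = 1301 kWh
Cost = 1301 × 0.367 = $477.5

478 dollars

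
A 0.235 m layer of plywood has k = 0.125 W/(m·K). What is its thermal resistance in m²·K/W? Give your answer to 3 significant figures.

1.88 m²·K/W

R = L/k = 0.235/0.125 = 1.88 m²·K/W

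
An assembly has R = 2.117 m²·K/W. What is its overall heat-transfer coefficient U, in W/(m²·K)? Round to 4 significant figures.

0.4724 W/(m²·K)

U = 1/R = 1/2.117 = 0.47237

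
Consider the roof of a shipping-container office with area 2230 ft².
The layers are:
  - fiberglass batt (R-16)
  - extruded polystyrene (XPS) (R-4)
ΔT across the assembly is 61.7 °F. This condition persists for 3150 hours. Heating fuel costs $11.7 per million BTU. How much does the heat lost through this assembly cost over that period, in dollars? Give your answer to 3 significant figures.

254 dollars

R_total = 16 + 4 = 20 ft²·°F·h/BTU
Q = 2230 × 61.7 / 20 = 6880 BTU/h
E = 6880 × 3150 = 21670000 BTU
Cost = 21670000/10⁶ × 11.7 = $253.5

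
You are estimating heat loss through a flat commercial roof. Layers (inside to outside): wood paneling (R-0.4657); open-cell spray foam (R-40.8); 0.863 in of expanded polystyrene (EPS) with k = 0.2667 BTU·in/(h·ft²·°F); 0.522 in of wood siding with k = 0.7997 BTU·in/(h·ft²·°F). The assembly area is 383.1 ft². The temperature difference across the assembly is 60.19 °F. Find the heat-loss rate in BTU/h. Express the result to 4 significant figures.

0.863/0.2667 = 3.2358
0.522/0.7997 = 0.65274
R_total = 0.4657 + 40.8 + 3.2358 + 0.65274 = 45.154 ft²·°F·h/BTU
Q = A·ΔT/R = 383.1 × 60.19 / 45.154 = 510.67 BTU/h

510.7 BTU/h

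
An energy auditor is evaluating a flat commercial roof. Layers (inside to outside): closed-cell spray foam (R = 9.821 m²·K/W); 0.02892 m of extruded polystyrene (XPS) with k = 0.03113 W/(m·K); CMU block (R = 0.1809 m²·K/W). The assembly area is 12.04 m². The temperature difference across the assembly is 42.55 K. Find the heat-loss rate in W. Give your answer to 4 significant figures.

46.87 W

0.02892/0.03113 = 0.92901
R_total = 9.821 + 0.92901 + 0.1809 = 10.931 m²·K/W
Q = A·ΔT/R = 12.04 × 42.55 / 10.931 = 46.867 W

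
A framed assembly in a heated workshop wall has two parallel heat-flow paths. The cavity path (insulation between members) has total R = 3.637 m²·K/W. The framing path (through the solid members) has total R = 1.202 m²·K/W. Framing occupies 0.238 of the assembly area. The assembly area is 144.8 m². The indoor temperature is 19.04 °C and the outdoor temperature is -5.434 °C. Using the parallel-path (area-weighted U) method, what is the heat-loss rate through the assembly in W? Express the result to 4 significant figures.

1444 W

U_eff = 0.762/3.637 + 0.238/1.202 = 0.20951 + 0.198 = 0.40752
R_eff = 1/U_eff = 2.4539 m²·K/W
Q = 144.8 × (19.04 − (-5.434)) / 2.4539 = 1444.2 W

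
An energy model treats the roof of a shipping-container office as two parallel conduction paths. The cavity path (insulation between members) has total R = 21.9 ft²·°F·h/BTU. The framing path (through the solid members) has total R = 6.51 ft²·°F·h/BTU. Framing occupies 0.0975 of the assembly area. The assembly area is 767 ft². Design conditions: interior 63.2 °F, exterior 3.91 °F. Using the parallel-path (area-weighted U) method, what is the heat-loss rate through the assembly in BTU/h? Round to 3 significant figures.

2560 BTU/h

U_eff = 0.9025/21.9 + 0.0975/6.51 = 0.04121 + 0.01498 = 0.05619
R_eff = 1/U_eff = 17.8 ft²·°F·h/BTU
Q = 767 × (63.2 − 3.91) / 17.8 = 2555 BTU/h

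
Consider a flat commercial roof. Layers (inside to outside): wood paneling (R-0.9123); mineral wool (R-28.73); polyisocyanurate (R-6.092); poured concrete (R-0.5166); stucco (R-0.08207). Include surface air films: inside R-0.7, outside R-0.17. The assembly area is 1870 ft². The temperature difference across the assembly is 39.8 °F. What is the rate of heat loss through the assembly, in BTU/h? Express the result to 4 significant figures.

2001 BTU/h

R_total = 0.7 + 0.9123 + 28.73 + 6.092 + 0.5166 + 0.08207 + 0.17 = 37.203 ft²·°F·h/BTU
Q = A·ΔT/R = 1870 × 39.8 / 37.203 = 2000.5 BTU/h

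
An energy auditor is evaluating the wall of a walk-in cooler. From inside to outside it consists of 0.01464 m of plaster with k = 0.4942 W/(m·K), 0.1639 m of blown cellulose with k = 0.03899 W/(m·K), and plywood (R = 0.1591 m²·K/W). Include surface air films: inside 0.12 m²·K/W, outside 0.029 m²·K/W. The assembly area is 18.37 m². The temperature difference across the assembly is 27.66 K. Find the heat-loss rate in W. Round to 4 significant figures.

111.9 W

0.01464/0.4942 = 0.029624
0.1639/0.03899 = 4.2036
R_total = 0.12 + 0.029624 + 4.2036 + 0.1591 + 0.029 = 4.5414 m²·K/W
Q = A·ΔT/R = 18.37 × 27.66 / 4.5414 = 111.89 W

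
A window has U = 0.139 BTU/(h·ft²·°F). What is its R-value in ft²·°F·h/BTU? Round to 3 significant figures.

R = 1/U = 1/0.139 = 7.194

7.19 ft²·°F·h/BTU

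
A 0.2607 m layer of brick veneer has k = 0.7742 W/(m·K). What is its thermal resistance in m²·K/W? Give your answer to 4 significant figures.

0.3367 m²·K/W

R = L/k = 0.2607/0.7742 = 0.33673 m²·K/W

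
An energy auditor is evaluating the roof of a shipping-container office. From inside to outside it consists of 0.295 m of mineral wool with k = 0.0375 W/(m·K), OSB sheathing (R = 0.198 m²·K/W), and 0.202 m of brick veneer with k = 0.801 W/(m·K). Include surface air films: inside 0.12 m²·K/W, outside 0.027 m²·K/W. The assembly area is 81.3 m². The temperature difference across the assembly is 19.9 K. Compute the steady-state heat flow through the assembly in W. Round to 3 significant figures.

0.295/0.0375 = 7.867
0.202/0.801 = 0.2522
R_total = 0.12 + 7.867 + 0.198 + 0.2522 + 0.027 = 8.464 m²·K/W
Q = A·ΔT/R = 81.3 × 19.9 / 8.464 = 191.2 W

191 W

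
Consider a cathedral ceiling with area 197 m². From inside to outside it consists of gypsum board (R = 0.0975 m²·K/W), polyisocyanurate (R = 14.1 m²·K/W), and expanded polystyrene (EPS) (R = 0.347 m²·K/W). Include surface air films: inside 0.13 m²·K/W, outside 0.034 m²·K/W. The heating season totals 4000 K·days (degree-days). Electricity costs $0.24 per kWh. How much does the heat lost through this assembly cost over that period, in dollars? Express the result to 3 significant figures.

R_total = 0.13 + 0.0975 + 14.1 + 0.347 + 0.034 = 14.71 m²·K/W
E = A × HDD × 24 / R / 1000 = 197 × 4000 × 24 / 14.71 / 1000 = 1286 kWh
Cost = 1286 × 0.24 = $308.6

309 dollars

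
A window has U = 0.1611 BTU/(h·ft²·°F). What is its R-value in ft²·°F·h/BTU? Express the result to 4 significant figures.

6.207 ft²·°F·h/BTU

R = 1/U = 1/0.1611 = 6.2073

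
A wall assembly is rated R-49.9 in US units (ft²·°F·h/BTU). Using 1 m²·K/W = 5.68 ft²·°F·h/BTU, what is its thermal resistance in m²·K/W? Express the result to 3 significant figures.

R_SI = 49.9/5.68 = 8.785

8.79 m²·K/W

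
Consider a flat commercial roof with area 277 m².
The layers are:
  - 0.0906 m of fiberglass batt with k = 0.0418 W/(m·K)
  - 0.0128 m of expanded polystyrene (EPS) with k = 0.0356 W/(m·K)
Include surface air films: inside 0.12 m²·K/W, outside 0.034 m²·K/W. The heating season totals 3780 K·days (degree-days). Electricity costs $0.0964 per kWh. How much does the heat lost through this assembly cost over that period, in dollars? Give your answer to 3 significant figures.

0.0906/0.0418 = 2.167
0.0128/0.0356 = 0.3596
R_total = 0.12 + 2.167 + 0.3596 + 0.034 = 2.681 m²·K/W
E = A × HDD × 24 / R / 1000 = 277 × 3780 × 24 / 2.681 / 1000 = 9373 kWh
Cost = 9373 × 0.0964 = $903.6

904 dollars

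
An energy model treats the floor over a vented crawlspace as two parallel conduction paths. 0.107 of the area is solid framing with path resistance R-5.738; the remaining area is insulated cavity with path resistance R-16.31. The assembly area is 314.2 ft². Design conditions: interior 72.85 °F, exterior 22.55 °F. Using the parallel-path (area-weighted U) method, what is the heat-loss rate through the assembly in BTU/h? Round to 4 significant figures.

1160 BTU/h

U_eff = 0.893/16.31 + 0.107/5.738 = 0.054752 + 0.018648 = 0.073399
R_eff = 1/U_eff = 13.624 ft²·°F·h/BTU
Q = 314.2 × (72.85 − 22.55) / 13.624 = 1160 BTU/h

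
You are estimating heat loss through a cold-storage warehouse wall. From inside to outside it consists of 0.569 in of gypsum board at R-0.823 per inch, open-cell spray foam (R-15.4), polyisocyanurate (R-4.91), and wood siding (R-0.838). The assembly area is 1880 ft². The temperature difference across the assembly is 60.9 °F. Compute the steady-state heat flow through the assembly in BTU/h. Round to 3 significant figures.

5300 BTU/h

0.569 × 0.823 = 0.4683
R_total = 0.4683 + 15.4 + 4.91 + 0.838 = 21.62 ft²·°F·h/BTU
Q = A·ΔT/R = 1880 × 60.9 / 21.62 = 5297 BTU/h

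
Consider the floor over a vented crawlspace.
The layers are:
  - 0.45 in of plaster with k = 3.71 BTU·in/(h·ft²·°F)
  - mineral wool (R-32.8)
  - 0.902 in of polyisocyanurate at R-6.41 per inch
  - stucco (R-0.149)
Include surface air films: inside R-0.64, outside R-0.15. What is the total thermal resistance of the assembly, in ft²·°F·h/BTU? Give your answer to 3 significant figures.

0.45/3.71 = 0.1213
0.902 × 6.41 = 5.782
R_total = 0.64 + 0.1213 + 32.8 + 5.782 + 0.149 + 0.15 = 39.64 ft²·°F·h/BTU

39.6 ft²·°F·h/BTU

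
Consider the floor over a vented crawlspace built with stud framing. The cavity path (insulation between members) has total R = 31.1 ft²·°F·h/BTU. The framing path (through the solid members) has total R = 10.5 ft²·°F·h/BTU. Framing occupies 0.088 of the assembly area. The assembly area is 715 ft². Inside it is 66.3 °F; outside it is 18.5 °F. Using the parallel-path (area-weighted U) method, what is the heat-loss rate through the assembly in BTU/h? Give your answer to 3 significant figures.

1290 BTU/h

U_eff = 0.912/31.1 + 0.088/10.5 = 0.02932 + 0.008381 = 0.03771
R_eff = 1/U_eff = 26.52 ft²·°F·h/BTU
Q = 715 × (66.3 − 18.5) / 26.52 = 1289 BTU/h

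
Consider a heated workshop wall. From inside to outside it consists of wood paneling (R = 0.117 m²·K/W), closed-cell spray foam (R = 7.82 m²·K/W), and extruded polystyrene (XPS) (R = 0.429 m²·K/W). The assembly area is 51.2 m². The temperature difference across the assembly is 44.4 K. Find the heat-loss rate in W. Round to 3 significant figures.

R_total = 0.117 + 7.82 + 0.429 = 8.366 m²·K/W
Q = A·ΔT/R = 51.2 × 44.4 / 8.366 = 271.7 W

272 W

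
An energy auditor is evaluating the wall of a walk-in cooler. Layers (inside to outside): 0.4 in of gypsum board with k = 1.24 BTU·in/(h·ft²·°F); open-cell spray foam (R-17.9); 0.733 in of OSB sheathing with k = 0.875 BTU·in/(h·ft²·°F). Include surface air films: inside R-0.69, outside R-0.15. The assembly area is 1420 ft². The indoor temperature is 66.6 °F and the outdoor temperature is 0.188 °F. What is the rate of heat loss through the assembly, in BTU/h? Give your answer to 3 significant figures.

4740 BTU/h

0.4/1.24 = 0.3226
0.733/0.875 = 0.8377
R_total = 0.69 + 0.3226 + 17.9 + 0.8377 + 0.15 = 19.9 ft²·°F·h/BTU
Q = A·ΔT/R = 1420 × (66.6 − 0.188) / 19.9 = 4739 BTU/h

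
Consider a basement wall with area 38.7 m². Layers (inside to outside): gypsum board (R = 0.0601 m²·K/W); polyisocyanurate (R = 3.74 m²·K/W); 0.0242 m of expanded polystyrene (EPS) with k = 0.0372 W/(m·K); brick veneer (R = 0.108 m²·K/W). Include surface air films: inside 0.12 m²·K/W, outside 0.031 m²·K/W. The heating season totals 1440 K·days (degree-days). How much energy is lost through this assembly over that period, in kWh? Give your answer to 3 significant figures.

0.0242/0.0372 = 0.6505
R_total = 0.12 + 0.0601 + 3.74 + 0.6505 + 0.108 + 0.031 = 4.71 m²·K/W
E = A × HDD × 24 / R / 1000 = 38.7 × 1440 × 24 / 4.71 / 1000 = 284 kWh

284 kWh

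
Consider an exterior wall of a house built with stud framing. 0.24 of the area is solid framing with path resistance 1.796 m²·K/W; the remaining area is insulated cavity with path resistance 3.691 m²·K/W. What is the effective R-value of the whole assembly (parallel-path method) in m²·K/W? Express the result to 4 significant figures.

U_eff = 0.76/3.691 + 0.24/1.796 = 0.20591 + 0.13363 = 0.33954
R_eff = 1/U_eff = 2.9452 m²·K/W

2.945 m²·K/W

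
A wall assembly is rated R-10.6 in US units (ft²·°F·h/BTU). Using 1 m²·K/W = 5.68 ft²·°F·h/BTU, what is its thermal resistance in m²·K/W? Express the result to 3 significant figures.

R_SI = 10.6/5.68 = 1.866

1.87 m²·K/W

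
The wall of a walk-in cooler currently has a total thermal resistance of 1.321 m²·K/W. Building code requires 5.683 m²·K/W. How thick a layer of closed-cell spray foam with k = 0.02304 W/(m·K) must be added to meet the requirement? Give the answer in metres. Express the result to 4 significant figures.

ΔR = 5.683 − 1.321 = 4.362 m²·K/W
L = ΔR × k = 4.362 × 0.02304 = 0.1005 m

0.1005 m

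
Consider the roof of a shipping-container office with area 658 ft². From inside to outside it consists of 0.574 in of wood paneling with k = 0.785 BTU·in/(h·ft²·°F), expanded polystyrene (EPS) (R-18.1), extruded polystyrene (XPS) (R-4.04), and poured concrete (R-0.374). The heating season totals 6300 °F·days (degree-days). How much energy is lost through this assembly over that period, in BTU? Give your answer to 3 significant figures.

0.574/0.785 = 0.7312
R_total = 0.7312 + 18.1 + 4.04 + 0.374 = 23.25 ft²·°F·h/BTU
E = A × HDD × 24 / R = 658 × 6300 × 24 / 23.25 = 4280000 BTU

4280000 BTU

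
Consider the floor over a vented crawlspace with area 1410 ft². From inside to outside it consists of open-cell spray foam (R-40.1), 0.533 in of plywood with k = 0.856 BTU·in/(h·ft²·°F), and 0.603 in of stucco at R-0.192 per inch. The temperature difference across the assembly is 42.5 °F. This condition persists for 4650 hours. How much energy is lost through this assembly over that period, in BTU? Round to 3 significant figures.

6820000 BTU

0.533/0.856 = 0.6227
0.603 × 0.192 = 0.1158
R_total = 40.1 + 0.6227 + 0.1158 = 40.84 ft²·°F·h/BTU
Q = 1410 × 42.5 / 40.84 = 1467 BTU/h
E = 1467 × 4650 = 6823000 BTU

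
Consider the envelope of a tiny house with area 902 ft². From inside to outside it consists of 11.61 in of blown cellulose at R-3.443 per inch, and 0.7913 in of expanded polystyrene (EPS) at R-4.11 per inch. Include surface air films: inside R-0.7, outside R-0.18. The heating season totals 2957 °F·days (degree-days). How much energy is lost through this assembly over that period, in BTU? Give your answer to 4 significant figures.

1451000 BTU

11.61 × 3.443 = 39.973
0.7913 × 4.11 = 3.2522
R_total = 0.7 + 39.973 + 3.2522 + 0.18 = 44.105 ft²·°F·h/BTU
E = A × HDD × 24 / R = 902 × 2957 × 24 / 44.105 = 1451400 BTU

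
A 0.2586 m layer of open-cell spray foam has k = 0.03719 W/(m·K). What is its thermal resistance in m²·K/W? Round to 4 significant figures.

6.953 m²·K/W

R = L/k = 0.2586/0.03719 = 6.9535 m²·K/W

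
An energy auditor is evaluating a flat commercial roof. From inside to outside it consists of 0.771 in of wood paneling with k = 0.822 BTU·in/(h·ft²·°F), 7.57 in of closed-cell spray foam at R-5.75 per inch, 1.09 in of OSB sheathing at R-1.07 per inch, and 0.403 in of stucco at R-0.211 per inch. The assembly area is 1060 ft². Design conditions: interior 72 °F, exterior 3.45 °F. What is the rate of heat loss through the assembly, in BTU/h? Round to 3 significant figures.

1590 BTU/h

0.771/0.822 = 0.938
7.57 × 5.75 = 43.53
1.09 × 1.07 = 1.166
0.403 × 0.211 = 0.08503
R_total = 0.938 + 43.53 + 1.166 + 0.08503 = 45.72 ft²·°F·h/BTU
Q = A·ΔT/R = 1060 × (72 − 3.45) / 45.72 = 1589 BTU/h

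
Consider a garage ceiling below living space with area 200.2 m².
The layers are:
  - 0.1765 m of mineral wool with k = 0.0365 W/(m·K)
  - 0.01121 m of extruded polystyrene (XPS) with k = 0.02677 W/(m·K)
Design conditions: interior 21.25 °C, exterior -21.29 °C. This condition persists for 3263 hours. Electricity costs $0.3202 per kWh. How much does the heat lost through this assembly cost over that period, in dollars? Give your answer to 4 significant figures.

0.1765/0.0365 = 4.8356
0.01121/0.02677 = 0.41875
R_total = 4.8356 + 0.41875 = 5.2544 m²·K/W
Q = 200.2 × (21.25 − (-21.29)) / 5.2544 = 1620.8 W
E = 1620.8 W × 3263 h / 1000 = 5288.8 kWh
Cost = 5288.8 × 0.3202 = $1693.5

1693 dollars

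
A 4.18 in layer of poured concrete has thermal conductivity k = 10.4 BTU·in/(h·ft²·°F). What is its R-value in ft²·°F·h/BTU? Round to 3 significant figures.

R = L/k = 4.18/10.4 = 0.4019 ft²·°F·h/BTU

0.402 ft²·°F·h/BTU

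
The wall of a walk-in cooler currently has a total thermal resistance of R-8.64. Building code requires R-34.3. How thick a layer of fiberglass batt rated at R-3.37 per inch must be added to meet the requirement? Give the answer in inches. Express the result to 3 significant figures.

7.61 in

ΔR = 34.3 − 8.64 = 25.66 ft²·°F·h/BTU
L = ΔR / (R/in) = 25.66/3.37 = 7.614 in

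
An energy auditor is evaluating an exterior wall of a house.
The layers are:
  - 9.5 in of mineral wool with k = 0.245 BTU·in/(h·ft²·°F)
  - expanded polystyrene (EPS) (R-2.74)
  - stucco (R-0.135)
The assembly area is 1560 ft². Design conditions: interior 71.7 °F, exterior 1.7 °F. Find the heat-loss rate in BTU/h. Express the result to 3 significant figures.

9.5/0.245 = 38.78
R_total = 38.78 + 2.74 + 0.135 = 41.65 ft²·°F·h/BTU
Q = A·ΔT/R = 1560 × (71.7 − 1.7) / 41.65 = 2622 BTU/h

2620 BTU/h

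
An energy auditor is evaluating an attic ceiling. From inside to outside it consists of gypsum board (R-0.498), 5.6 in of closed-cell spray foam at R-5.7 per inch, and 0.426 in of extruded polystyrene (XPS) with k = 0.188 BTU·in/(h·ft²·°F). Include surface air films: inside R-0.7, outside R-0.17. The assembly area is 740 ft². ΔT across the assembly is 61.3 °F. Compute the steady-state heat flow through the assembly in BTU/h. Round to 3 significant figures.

5.6 × 5.7 = 31.92
0.426/0.188 = 2.266
R_total = 0.7 + 0.498 + 31.92 + 2.266 + 0.17 = 35.55 ft²·°F·h/BTU
Q = A·ΔT/R = 740 × 61.3 / 35.55 = 1276 BTU/h

1280 BTU/h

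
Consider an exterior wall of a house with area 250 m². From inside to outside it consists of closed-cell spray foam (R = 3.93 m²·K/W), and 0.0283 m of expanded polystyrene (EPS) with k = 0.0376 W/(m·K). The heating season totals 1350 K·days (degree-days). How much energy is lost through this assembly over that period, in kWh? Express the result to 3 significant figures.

0.0283/0.0376 = 0.7527
R_total = 3.93 + 0.7527 = 4.683 m²·K/W
E = A × HDD × 24 / R / 1000 = 250 × 1350 × 24 / 4.683 / 1000 = 1730 kWh

1730 kWh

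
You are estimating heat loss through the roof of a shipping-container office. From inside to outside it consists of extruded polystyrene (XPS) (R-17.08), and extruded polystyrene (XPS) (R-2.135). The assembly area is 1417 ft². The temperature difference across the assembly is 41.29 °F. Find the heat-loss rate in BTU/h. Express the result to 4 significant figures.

R_total = 17.08 + 2.135 = 19.215 ft²·°F·h/BTU
Q = A·ΔT/R = 1417 × 41.29 / 19.215 = 3044.9 BTU/h

3045 BTU/h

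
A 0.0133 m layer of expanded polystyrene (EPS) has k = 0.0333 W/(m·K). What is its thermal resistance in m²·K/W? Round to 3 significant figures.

0.399 m²·K/W

R = L/k = 0.0133/0.0333 = 0.3994 m²·K/W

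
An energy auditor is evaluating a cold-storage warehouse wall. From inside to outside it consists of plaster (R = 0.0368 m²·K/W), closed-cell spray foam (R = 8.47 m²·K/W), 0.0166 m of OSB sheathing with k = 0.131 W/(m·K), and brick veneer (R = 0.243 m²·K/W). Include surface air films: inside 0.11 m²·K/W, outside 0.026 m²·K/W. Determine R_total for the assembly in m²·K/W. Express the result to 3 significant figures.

0.0166/0.131 = 0.1267
R_total = 0.11 + 0.0368 + 8.47 + 0.1267 + 0.243 + 0.026 = 9.013 m²·K/W

9.01 m²·K/W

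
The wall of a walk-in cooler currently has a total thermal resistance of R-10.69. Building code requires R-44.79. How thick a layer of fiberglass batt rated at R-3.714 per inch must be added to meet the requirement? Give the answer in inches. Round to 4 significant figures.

9.181 in

ΔR = 44.79 − 10.69 = 34.1 ft²·°F·h/BTU
L = ΔR / (R/in) = 34.1/3.714 = 9.1815 in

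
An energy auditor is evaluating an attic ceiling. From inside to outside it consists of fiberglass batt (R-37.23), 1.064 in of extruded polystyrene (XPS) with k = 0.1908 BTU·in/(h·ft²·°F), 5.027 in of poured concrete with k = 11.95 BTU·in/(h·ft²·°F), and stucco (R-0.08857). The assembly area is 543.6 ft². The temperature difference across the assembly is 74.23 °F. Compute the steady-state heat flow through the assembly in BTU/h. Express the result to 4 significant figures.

1.064/0.1908 = 5.5765
5.027/11.95 = 0.42067
R_total = 37.23 + 5.5765 + 0.42067 + 0.08857 = 43.316 ft²·°F·h/BTU
Q = A·ΔT/R = 543.6 × 74.23 / 43.316 = 931.56 BTU/h

931.6 BTU/h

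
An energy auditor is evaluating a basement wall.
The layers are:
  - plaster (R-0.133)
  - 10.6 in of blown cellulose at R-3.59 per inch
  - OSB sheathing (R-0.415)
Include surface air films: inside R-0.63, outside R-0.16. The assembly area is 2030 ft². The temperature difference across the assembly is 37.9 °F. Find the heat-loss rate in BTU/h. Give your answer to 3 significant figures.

10.6 × 3.59 = 38.05
R_total = 0.63 + 0.133 + 38.05 + 0.415 + 0.16 = 39.39 ft²·°F·h/BTU
Q = A·ΔT/R = 2030 × 37.9 / 39.39 = 1953 BTU/h

1950 BTU/h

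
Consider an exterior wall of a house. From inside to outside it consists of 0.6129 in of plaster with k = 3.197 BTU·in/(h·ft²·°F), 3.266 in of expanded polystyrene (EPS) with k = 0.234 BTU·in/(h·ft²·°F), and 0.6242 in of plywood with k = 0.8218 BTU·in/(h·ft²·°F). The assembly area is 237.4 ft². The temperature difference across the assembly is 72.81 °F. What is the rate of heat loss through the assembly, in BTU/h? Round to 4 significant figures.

1159 BTU/h

0.6129/3.197 = 0.19171
3.266/0.234 = 13.957
0.6242/0.8218 = 0.75955
R_total = 0.19171 + 13.957 + 0.75955 = 14.909 ft²·°F·h/BTU
Q = A·ΔT/R = 237.4 × 72.81 / 14.909 = 1159.4 BTU/h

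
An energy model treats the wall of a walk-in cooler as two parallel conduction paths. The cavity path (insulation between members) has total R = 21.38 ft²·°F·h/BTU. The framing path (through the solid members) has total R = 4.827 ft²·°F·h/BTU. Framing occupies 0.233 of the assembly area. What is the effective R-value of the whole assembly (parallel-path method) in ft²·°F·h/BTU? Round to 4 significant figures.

U_eff = 0.767/21.38 + 0.233/4.827 = 0.035875 + 0.04827 = 0.084145
R_eff = 1/U_eff = 11.884 ft²·°F·h/BTU

11.88 ft²·°F·h/BTU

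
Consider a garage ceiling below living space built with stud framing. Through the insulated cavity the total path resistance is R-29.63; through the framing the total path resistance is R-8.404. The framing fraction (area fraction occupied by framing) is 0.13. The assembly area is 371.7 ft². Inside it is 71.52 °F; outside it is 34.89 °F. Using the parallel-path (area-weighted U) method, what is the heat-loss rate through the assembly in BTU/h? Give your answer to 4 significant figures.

610.4 BTU/h

U_eff = 0.87/29.63 + 0.13/8.404 = 0.029362 + 0.015469 = 0.044831
R_eff = 1/U_eff = 22.306 ft²·°F·h/BTU
Q = 371.7 × (71.52 − 34.89) / 22.306 = 610.39 BTU/h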